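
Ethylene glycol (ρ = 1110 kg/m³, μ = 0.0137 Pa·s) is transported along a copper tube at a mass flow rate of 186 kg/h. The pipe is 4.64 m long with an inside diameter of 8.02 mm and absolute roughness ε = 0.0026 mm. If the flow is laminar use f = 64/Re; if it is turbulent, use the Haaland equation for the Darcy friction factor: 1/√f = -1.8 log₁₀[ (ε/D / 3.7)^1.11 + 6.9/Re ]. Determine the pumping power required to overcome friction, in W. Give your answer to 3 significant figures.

P ≈ 1.36 W

ṁ = 186 kg/h = 186/3600 = 0.05167 kg/s.
A = πD²/4 = π(0.00802)²/4 = 5.052e-05 m²; mean velocity V = ṁ/(ρA) = 0.05167/(1110 · 5.052e-05) = 0.9214 m/s.
Reynolds number Re = ρVD/μ = 1110 · 0.9214 · 0.00802 / 0.0137 = 598.7.
Re < 2300 → laminar flow, so f = 64/Re = 64/598.7 = 0.1069 (the turbulent correlation is not needed).
Darcy-Weisbach: ΔP = f(L/D)(ρV²/2) = 0.1069·(4.64/0.00802)·(1110·0.9214²/2) = 0.1069·578.6·471.2 = 2.914e+04 Pa.
Q = ṁ/ρ = 0.05167/1110 = 4.655e-05 m³/s.
Pumping power P = QΔP = 4.655e-05·2.914e+04 = 1.356 W = 1.36 W.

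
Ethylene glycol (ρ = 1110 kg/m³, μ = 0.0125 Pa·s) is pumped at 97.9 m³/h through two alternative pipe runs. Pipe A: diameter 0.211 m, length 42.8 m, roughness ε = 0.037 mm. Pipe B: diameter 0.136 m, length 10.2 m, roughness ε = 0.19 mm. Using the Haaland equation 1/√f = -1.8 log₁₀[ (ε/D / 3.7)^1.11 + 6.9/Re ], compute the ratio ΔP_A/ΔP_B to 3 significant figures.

Pipe A: V = Q/A = 0.02719/0.03497 = 0.7777 m/s; Re = 1.457e+04; ε/D = 0.000175; Haaland → f = 0.02816; ΔP_A = f(L/D)(ρV²/2) = 1918 Pa.
Pipe B: V = Q/A = 0.02719/0.01453 = 1.872 m/s; Re = 2.261e+04; ε/D = 0.0014; Haaland → f = 0.02777; ΔP_B = f(L/D)(ρV²/2) = 4051 Pa.
ΔP_A/ΔP_B = 1918/4051 = 0.473.

ΔP_A/ΔP_B ≈ 0.473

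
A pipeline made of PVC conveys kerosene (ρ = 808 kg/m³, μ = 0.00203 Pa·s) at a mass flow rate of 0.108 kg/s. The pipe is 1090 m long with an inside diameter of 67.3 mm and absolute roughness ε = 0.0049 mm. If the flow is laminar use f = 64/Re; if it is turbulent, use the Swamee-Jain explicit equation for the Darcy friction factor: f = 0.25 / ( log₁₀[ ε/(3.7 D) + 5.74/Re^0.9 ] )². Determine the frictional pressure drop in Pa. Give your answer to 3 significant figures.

A = πD²/4 = π(0.0673)²/4 = 0.003557 m²; mean velocity V = ṁ/(ρA) = 0.108/(808 · 0.003557) = 0.03757 m/s.
Reynolds number Re = ρVD/μ = 808 · 0.03757 · 0.0673 / 0.00203 = 1007.
Re < 2300 → laminar flow, so f = 64/Re = 64/1007 = 0.06359 (the turbulent correlation is not needed).
Darcy-Weisbach: ΔP = f(L/D)(ρV²/2) = 0.06359·(1090/0.0673)·(808·0.03757²/2) = 0.06359·1.62e+04·0.5704 = 587.4 Pa.

ΔP ≈ 587 Pa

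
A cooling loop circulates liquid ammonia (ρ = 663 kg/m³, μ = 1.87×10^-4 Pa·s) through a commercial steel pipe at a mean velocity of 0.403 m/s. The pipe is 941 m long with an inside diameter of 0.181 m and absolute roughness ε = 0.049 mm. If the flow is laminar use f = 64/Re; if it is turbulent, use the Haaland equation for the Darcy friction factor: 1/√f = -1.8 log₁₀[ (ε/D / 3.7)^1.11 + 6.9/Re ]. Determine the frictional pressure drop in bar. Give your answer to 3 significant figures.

ΔP ≈ 0.0471 bar

Reynolds number Re = ρVD/μ = 663 · 0.403 · 0.181 / 0.000187 = 2.586e+05.
Re > 4000 → turbulent. Relative roughness ε/D = 4.9e-05/0.181 = 0.000271. Haaland: 1/√f = -1.8 log₁₀[(0.000271/3.7)^1.11 + 6.9/2.586e+05] = -1.8 log₁₀[2.57e-05 + 2.67e-05] = 7.706, so f = 0.01684.
Darcy-Weisbach: ΔP = f(L/D)(ρV²/2) = 0.01684·(941/0.181)·(663·0.403²/2) = 0.01684·5199·53.84 = 4714 Pa.
ΔP = 4714 Pa = 0.0471 bar.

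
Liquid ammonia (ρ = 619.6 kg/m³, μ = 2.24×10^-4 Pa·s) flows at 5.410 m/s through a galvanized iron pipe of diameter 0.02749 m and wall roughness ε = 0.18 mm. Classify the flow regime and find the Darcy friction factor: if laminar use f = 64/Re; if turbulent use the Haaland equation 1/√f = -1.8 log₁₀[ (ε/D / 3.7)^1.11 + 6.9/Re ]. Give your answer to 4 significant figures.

Re = ρVD/μ = 619.6·5.41·0.02749/0.000224 = 4.114e+05.
Re > 4000 → turbulent. ε/D = 0.00018/0.02749 = 0.00655; Haaland: 1/√f = -1.8 log₁₀[0.000881 + 1.68e-05] = 5.484, so f = 0.03325.

f ≈ 0.03325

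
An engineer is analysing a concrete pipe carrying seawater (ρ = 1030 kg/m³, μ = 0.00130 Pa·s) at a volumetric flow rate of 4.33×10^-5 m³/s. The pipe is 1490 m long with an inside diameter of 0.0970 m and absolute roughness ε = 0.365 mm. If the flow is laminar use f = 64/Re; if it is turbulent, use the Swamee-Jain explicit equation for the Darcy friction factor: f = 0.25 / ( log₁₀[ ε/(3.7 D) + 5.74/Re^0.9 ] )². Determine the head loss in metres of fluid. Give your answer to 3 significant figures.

Cross-sectional area A = πD²/4 = π(0.097)²/4 = 0.00739 m²; mean velocity V = Q/A = 4.33e-05/0.00739 = 0.005859 m/s.
Reynolds number Re = ρVD/μ = 1030 · 0.005859 · 0.097 / 0.0013 = 450.3.
Re < 2300 → laminar flow, so f = 64/Re = 64/450.3 = 0.1421 (the turbulent correlation is not needed).
Darcy-Weisbach: ΔP = f(L/D)(ρV²/2) = 0.1421·(1490/0.097)·(1030·0.005859²/2) = 0.1421·1.536e+04·0.01768 = 38.6 Pa.
Head loss h_f = ΔP/(ρg) = 38.6/(1030·9.81) = 0.00382 m.

h_f ≈ 0.00382 m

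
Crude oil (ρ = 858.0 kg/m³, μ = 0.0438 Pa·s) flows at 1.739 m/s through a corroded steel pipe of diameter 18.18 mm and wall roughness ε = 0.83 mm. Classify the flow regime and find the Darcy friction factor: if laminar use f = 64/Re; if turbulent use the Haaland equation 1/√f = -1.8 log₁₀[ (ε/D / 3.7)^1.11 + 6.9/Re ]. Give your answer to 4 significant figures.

Re = ρVD/μ = 858·1.739·0.01818/0.0438 = 619.3.
Re < 2300 → laminar, so f = 64/Re = 0.1033 (roughness is irrelevant in laminar flow).

f ≈ 0.1033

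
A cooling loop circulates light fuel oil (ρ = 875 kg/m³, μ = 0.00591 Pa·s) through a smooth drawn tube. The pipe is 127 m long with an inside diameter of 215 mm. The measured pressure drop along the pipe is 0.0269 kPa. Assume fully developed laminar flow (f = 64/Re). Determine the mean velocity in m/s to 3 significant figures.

For laminar flow, f = 64/Re with Re = ρVD/μ, so Darcy-Weisbach reduces to ΔP = 32μLV/D². Solving for V: V = ΔP·D²/(32μL) = 26.9·(0.215)²/(32·0.00591·127) = 0.05177 m/s.
Check: Re = ρVD/μ = 875·0.05177·0.215/0.00591 = 1648 < 2300, so the laminar assumption holds.

V ≈ 0.0518 m/s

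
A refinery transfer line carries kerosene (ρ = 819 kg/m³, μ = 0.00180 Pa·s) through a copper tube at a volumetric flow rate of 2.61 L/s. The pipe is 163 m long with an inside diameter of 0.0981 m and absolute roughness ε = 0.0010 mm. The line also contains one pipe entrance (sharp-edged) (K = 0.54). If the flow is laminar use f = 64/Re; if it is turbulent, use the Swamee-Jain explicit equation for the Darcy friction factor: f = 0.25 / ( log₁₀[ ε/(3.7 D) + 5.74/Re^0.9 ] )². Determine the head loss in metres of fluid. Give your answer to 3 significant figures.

h_f ≈ 0.282 m

Q = 2.61 L/s = 2.61/1000 = 0.00261 m³/s.
Cross-sectional area A = πD²/4 = π(0.0981)²/4 = 0.007558 m²; mean velocity V = Q/A = 0.00261/0.007558 = 0.3453 m/s.
Reynolds number Re = ρVD/μ = 819 · 0.3453 · 0.0981 / 0.0018 = 1.541e+04.
Re > 4000 → turbulent. Relative roughness ε/D = 1e-06/0.0981 = 1.02e-05. Swamee-Jain: f = 0.25/(log₁₀[1.02e-05/3.7 + 5.74/1.541e+04^0.9])² = 0.25/(log₁₀[2.76e-06 + 0.000977])² = 0.25/(-3.009)² = 0.02761.
Total minor-loss coefficient ΣK = 1·0.54 = 0.54.
ΔP = [f·L/D + ΣK]·(ρV²/2) = [0.02761·163/0.0981 + 0.54]·(819·0.3453²/2) = [45.88 + 0.54]·48.83 = 2267 Pa.
Head loss h_f = ΔP/(ρg) = 2267/(819·9.81) = 0.282 m.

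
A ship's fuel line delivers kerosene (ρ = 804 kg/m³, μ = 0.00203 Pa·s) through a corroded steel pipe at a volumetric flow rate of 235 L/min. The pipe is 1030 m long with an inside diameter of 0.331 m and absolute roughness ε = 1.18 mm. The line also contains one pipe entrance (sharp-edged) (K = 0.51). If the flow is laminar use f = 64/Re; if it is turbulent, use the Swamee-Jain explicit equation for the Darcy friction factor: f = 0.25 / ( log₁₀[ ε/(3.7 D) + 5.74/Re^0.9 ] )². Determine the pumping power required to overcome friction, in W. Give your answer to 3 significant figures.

Q = 235 L/min = 235/60000 = 0.003917 m³/s.
Cross-sectional area A = πD²/4 = π(0.331)²/4 = 0.08605 m²; mean velocity V = Q/A = 0.003917/0.08605 = 0.04552 m/s.
Reynolds number Re = ρVD/μ = 804 · 0.04552 · 0.331 / 0.00203 = 5967.
Re > 4000 → turbulent. Relative roughness ε/D = 0.00118/0.331 = 0.00356. Swamee-Jain: f = 0.25/(log₁₀[0.00356/3.7 + 5.74/5967^0.9])² = 0.25/(log₁₀[0.000964 + 0.00229])² = 0.25/(-2.487)² = 0.04042.
Total minor-loss coefficient ΣK = 1·0.51 = 0.51.
ΔP = [f·L/D + ΣK]·(ρV²/2) = [0.04042·1030/0.331 + 0.51]·(804·0.04552²/2) = [125.8 + 0.51]·0.8329 = 105.2 Pa.
Pumping power P = QΔP = 0.003917·105.2 = 0.4119 W = 0.412 W.

P ≈ 0.412 W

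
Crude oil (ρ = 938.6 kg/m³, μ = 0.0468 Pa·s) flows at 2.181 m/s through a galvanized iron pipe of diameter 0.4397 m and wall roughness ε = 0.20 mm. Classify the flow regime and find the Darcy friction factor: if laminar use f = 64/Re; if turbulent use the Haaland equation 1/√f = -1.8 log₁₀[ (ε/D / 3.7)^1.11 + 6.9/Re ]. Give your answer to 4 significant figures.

f ≈ 0.02681

Re = ρVD/μ = 938.6·2.181·0.4397/0.0468 = 1.923e+04.
Re > 4000 → turbulent. ε/D = 0.0002/0.4397 = 0.000455; Haaland: 1/√f = -1.8 log₁₀[4.57e-05 + 0.000359] = 6.108, so f = 0.02681.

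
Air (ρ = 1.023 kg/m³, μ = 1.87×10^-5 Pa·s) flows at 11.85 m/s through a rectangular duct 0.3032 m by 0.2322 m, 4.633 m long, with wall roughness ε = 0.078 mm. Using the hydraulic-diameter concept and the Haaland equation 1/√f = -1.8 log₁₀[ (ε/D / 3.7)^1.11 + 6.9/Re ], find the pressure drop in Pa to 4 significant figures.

ΔP ≈ 22.55 Pa

Hydraulic diameter D_h = 4A/P = 4·(0.3032·0.2322)/(2·(0.3032+0.2322)) = 0.2816/1.071 = 0.263 m.
Re = ρVD_h/μ = 1.023·11.85·0.263/1.87e-05 = 1.705e+05.
ε/D_h = 7.8e-05/0.263 = 0.000297; Haaland gives 1/√f = -1.8 log₁₀[2.84e-05+4.05e-05] = 7.491, so f = 0.01782.
ΔP = f(L/D_h)(ρV²/2) = 0.01782·4.633/0.263·71.83 = 22.55 Pa.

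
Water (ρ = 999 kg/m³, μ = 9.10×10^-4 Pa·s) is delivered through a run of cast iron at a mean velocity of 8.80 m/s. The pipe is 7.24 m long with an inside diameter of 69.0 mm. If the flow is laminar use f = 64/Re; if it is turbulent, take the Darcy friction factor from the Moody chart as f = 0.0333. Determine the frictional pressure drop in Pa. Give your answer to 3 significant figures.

Reynolds number Re = ρVD/μ = 999 · 8.8 · 0.069 / 0.00091 = 6.666e+05.
Re > 4000 → turbulent; use the Moody-chart value f = 0.0333.
Darcy-Weisbach: ΔP = f(L/D)(ρV²/2) = 0.0333·(7.24/0.069)·(999·8.8²/2) = 0.0333·104.9·3.868e+04 = 1.352e+05 Pa.

ΔP ≈ 135000 Pa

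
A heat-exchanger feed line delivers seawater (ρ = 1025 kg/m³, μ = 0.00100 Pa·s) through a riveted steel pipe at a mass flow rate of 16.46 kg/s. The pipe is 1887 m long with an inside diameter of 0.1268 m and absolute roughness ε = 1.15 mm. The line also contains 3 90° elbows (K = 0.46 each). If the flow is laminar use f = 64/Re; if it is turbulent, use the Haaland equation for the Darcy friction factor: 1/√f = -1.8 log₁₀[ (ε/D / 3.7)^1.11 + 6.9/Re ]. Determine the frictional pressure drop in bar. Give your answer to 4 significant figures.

ΔP ≈ 4.589 bar

A = πD²/4 = π(0.1268)²/4 = 0.01263 m²; mean velocity V = ṁ/(ρA) = 16.46/(1025 · 0.01263) = 1.272 m/s.
Reynolds number Re = ρVD/μ = 1025 · 1.272 · 0.1268 / 0.001 = 1.653e+05.
Re > 4000 → turbulent. Relative roughness ε/D = 0.00115/0.1268 = 0.00907. Haaland: 1/√f = -1.8 log₁₀[(0.00907/3.7)^1.11 + 6.9/1.653e+05] = -1.8 log₁₀[0.00127 + 4.17e-05] = 5.191, so f = 0.03712.
Total minor-loss coefficient ΣK = 3·0.46 = 1.38.
ΔP = [f·L/D + ΣK]·(ρV²/2) = [0.03712·1887/0.1268 + 1.38]·(1025·1.272²/2) = [552.3 + 1.38]·828.8 = 4.589e+05 Pa.
ΔP = 4.589e+05 Pa = 4.589 bar.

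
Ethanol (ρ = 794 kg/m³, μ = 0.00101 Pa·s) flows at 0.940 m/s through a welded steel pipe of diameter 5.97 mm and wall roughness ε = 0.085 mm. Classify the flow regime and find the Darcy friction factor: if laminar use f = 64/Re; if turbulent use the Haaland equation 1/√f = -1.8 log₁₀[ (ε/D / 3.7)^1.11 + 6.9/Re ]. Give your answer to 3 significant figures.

Re = ρVD/μ = 794·0.94·0.00597/0.00101 = 4412.
Re > 4000 → turbulent. ε/D = 8.5e-05/0.00597 = 0.0142; Haaland: 1/√f = -1.8 log₁₀[0.00209 + 0.00156] = 4.388, so f = 0.05195.

f ≈ 0.0519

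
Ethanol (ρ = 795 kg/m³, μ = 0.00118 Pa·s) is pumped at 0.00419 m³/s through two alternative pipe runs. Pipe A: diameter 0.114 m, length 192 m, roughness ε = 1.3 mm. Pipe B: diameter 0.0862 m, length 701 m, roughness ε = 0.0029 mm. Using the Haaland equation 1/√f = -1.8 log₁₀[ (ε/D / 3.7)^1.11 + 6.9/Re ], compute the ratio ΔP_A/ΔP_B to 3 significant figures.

Pipe A: V = Q/A = 0.00419/0.01021 = 0.4105 m/s; Re = 3.153e+04; ε/D = 0.0114; Haaland → f = 0.04133; ΔP_A = f(L/D)(ρV²/2) = 4663 Pa.
Pipe B: V = Q/A = 0.00419/0.005836 = 0.718 m/s; Re = 4.17e+04; ε/D = 3.36e-05; Haaland → f = 0.02166; ΔP_B = f(L/D)(ρV²/2) = 3.61e+04 Pa.
ΔP_A/ΔP_B = 4663/3.61e+04 = 0.129.

ΔP_A/ΔP_B ≈ 0.129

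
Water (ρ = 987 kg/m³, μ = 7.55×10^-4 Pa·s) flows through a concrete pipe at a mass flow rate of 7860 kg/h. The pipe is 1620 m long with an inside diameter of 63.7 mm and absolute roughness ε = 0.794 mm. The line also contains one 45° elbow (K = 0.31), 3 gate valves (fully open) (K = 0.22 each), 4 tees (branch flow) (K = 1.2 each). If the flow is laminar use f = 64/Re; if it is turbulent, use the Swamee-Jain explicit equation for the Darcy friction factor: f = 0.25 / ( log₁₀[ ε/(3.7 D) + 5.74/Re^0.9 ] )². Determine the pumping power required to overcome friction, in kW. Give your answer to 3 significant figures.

P ≈ 0.567 kW

ṁ = 7860 kg/h = 7860/3600 = 2.183 kg/s.
A = πD²/4 = π(0.0637)²/4 = 0.003187 m²; mean velocity V = ṁ/(ρA) = 2.183/(987 · 0.003187) = 0.6941 m/s.
Reynolds number Re = ρVD/μ = 987 · 0.6941 · 0.0637 / 0.000755 = 5.78e+04.
Re > 4000 → turbulent. Relative roughness ε/D = 0.000794/0.0637 = 0.0125. Swamee-Jain: f = 0.25/(log₁₀[0.0125/3.7 + 5.74/5.78e+04^0.9])² = 0.25/(log₁₀[0.00337 + 0.000297])² = 0.25/(-2.436)² = 0.04214.
Total minor-loss coefficient ΣK = 1·0.31 + 3·0.22 + 4·1.2 = 5.77.
ΔP = [f·L/D + ΣK]·(ρV²/2) = [0.04214·1620/0.0637 + 5.77]·(987·0.6941²/2) = [1072 + 5.77]·237.8 = 2.562e+05 Pa.
Q = ṁ/ρ = 2.183/987 = 0.002212 m³/s.
Pumping power P = QΔP = 0.002212·2.562e+05 = 566.7 W = 0.567 kW.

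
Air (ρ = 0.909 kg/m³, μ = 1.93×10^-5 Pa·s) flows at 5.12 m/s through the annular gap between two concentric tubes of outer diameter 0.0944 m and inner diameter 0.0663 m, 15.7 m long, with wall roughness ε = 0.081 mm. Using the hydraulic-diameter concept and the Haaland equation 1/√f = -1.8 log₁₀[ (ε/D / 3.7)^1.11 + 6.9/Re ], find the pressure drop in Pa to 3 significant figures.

Hydraulic diameter D_h = 4A/P = D_o - D_i = 0.0944 - 0.0663 = 0.0281 m.
Re = ρVD_h/μ = 0.909·5.12·0.0281/1.93e-05 = 6776.
ε/D_h = 8.1e-05/0.0281 = 0.00288; Haaland gives 1/√f = -1.8 log₁₀[0.000355+0.00102] = 5.152, so f = 0.03767.
ΔP = f(L/D_h)(ρV²/2) = 0.03767·15.7/0.0281·11.91 = 250.8 Pa.

ΔP ≈ 251 Pa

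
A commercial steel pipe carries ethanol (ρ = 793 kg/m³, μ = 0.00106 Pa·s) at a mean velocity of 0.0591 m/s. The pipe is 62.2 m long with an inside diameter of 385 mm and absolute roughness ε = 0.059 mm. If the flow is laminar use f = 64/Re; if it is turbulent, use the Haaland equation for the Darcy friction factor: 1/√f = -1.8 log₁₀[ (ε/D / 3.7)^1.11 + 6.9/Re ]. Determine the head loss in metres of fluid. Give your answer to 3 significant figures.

h_f ≈ 7.78×10^-4 m

Reynolds number Re = ρVD/μ = 793 · 0.0591 · 0.385 / 0.00106 = 1.702e+04.
Re > 4000 → turbulent. Relative roughness ε/D = 5.9e-05/0.385 = 0.000153. Haaland: 1/√f = -1.8 log₁₀[(0.000153/3.7)^1.11 + 6.9/1.702e+04] = -1.8 log₁₀[1.36e-05 + 0.000405] = 6.08, so f = 0.02705.
Darcy-Weisbach: ΔP = f(L/D)(ρV²/2) = 0.02705·(62.2/0.385)·(793·0.0591²/2) = 0.02705·161.6·1.385 = 6.053 Pa.
Head loss h_f = ΔP/(ρg) = 6.053/(793·9.81) = 7.78×10^-4 m.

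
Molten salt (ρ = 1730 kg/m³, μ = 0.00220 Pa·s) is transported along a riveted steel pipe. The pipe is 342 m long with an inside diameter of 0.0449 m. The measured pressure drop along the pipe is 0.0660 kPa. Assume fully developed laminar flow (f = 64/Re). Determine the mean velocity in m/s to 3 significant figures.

V ≈ 0.00553 m/s

For laminar flow, f = 64/Re with Re = ρVD/μ, so Darcy-Weisbach reduces to ΔP = 32μLV/D². Solving for V: V = ΔP·D²/(32μL) = 66·(0.0449)²/(32·0.0022·342) = 0.005526 m/s.
Check: Re = ρVD/μ = 1730·0.005526·0.0449/0.0022 = 195.1 < 2300, so the laminar assumption holds.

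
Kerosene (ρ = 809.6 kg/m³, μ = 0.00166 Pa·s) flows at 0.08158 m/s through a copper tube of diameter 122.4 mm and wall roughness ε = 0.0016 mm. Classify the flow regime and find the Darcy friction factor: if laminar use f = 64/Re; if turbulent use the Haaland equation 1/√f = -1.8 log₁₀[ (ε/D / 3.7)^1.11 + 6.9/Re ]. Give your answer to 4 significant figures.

f ≈ 0.03804

Re = ρVD/μ = 809.6·0.08158·0.1224/0.00166 = 4870.
Re > 4000 → turbulent. ε/D = 1.6e-06/0.1224 = 1.31e-05; Haaland: 1/√f = -1.8 log₁₀[8.88e-07 + 0.00142] = 5.127, so f = 0.03804.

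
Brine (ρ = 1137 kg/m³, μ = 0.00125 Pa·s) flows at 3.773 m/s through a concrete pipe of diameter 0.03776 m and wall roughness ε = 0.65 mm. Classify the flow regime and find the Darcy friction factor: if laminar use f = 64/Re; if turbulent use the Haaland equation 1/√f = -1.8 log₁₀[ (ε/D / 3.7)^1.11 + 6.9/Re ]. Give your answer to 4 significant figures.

Re = ρVD/μ = 1137·3.773·0.03776/0.00125 = 1.296e+05.
Re > 4000 → turbulent. ε/D = 0.00065/0.03776 = 0.0172; Haaland: 1/√f = -1.8 log₁₀[0.00258 + 5.32e-05] = 4.644, so f = 0.04637.

f ≈ 0.04637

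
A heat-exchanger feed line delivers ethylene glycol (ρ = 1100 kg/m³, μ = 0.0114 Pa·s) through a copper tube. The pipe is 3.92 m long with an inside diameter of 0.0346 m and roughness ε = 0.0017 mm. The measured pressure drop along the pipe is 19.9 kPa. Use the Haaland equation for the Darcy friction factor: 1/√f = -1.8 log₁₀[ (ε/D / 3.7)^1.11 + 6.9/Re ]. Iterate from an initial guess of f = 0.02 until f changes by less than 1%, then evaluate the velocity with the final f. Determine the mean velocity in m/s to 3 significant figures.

V ≈ 3.25 m/s

Rearranging Darcy-Weisbach: V = √(2·ΔP·D/(f·L·ρ)). With ε/D = 1.7e-06/0.0346 = 4.91e-05, iterate starting from f = 0.02:
  f = 0.02 → V = √(2·1.99e+04·0.0346/(0.02·3.92·1100)) = 3.996 m/s; Re = ρVD/μ = 1.334e+04; f → 0.02863
  f = 0.02863 → V = 3.34 m/s; Re = 1.115e+04; f → 0.03003
  f = 0.03003 → V = 3.261 m/s; Re = 1.089e+04; f → 0.03023
Converged (Δf/f < 1%). With the final f = 0.03023: V = √(2·1.99e+04·0.0346/(0.03023·3.92·1100)) = 3.25 m/s.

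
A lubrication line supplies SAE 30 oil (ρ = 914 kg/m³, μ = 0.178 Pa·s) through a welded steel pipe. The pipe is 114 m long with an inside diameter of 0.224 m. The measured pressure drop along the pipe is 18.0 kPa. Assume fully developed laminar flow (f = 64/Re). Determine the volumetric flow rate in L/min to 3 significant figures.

For laminar flow, f = 64/Re with Re = ρVD/μ, so Darcy-Weisbach reduces to ΔP = 32μLV/D². Solving for V: V = ΔP·D²/(32μL) = 1.8e+04·(0.224)²/(32·0.178·114) = 1.391 m/s.
Check: Re = ρVD/μ = 914·1.391·0.224/0.178 = 1600 < 2300, so the laminar assumption holds.
Q = V·A = 1.391·(π/4·0.224²) = 0.05481 m³/s = 3290 L/min.

Q ≈ 3290 L/min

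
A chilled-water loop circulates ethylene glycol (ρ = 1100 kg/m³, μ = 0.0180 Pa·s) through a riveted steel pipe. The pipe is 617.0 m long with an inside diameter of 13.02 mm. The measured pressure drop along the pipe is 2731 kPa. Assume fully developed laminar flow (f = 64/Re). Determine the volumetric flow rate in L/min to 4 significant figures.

Q ≈ 10.41 L/min

For laminar flow, f = 64/Re with Re = ρVD/μ, so Darcy-Weisbach reduces to ΔP = 32μLV/D². Solving for V: V = ΔP·D²/(32μL) = 2.731e+06·(0.01302)²/(32·0.018·617) = 1.303 m/s.
Check: Re = ρVD/μ = 1100·1.303·0.01302/0.018 = 1036 < 2300, so the laminar assumption holds.
Q = V·A = 1.303·(π/4·0.01302²) = 0.0001734 m³/s = 10.41 L/min.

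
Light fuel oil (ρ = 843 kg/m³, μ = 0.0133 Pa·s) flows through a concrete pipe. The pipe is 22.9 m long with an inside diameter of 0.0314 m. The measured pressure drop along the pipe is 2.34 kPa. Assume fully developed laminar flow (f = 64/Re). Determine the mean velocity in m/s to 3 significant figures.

V ≈ 0.237 m/s

For laminar flow, f = 64/Re with Re = ρVD/μ, so Darcy-Weisbach reduces to ΔP = 32μLV/D². Solving for V: V = ΔP·D²/(32μL) = 2340·(0.0314)²/(32·0.0133·22.9) = 0.2367 m/s.
Check: Re = ρVD/μ = 843·0.2367·0.0314/0.0133 = 471.1 < 2300, so the laminar assumption holds.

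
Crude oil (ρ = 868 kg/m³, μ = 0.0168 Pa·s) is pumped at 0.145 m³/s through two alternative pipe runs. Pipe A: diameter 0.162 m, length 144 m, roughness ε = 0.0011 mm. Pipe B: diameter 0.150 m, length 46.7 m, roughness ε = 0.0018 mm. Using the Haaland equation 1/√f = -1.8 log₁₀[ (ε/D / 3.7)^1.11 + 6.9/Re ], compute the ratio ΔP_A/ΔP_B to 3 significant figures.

ΔP_A/ΔP_B ≈ 2.13

Pipe A: V = Q/A = 0.145/0.02061 = 7.035 m/s; Re = 5.888e+04; ε/D = 6.79e-06; Haaland → f = 0.01999; ΔP_A = f(L/D)(ρV²/2) = 3.816e+05 Pa.
Pipe B: V = Q/A = 0.145/0.01767 = 8.205 m/s; Re = 6.359e+04; ε/D = 1.2e-05; Haaland → f = 0.01967; ΔP_B = f(L/D)(ρV²/2) = 1.789e+05 Pa.
ΔP_A/ΔP_B = 3.816e+05/1.789e+05 = 2.13.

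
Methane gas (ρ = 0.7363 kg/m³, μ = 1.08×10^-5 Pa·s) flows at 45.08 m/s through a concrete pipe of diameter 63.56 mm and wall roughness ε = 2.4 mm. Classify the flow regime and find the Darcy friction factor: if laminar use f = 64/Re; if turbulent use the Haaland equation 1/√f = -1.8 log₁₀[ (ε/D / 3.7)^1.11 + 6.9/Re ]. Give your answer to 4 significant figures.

Re = ρVD/μ = 0.7363·45.08·0.06356/1.08e-05 = 1.953e+05.
Re > 4000 → turbulent. ε/D = 0.0024/0.06356 = 0.0378; Haaland: 1/√f = -1.8 log₁₀[0.00616 + 3.53e-05] = 3.974, so f = 0.06332.

f ≈ 0.06332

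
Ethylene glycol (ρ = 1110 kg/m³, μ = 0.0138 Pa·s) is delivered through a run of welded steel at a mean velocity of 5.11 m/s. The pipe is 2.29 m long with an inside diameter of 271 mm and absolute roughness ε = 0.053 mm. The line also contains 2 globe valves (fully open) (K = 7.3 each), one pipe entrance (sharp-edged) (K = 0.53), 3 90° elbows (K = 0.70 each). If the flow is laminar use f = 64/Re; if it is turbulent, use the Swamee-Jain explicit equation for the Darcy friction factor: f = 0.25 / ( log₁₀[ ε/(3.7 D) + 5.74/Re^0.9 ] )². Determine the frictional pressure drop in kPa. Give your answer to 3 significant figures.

Reynolds number Re = ρVD/μ = 1110 · 5.11 · 0.271 / 0.0138 = 1.114e+05.
Re > 4000 → turbulent. Relative roughness ε/D = 5.3e-05/0.271 = 0.000196. Swamee-Jain: f = 0.25/(log₁₀[0.000196/3.7 + 5.74/1.114e+05^0.9])² = 0.25/(log₁₀[5.29e-05 + 0.000165])² = 0.25/(-3.662)² = 0.01864.
Total minor-loss coefficient ΣK = 2·7.3 + 1·0.53 + 3·0.7 = 17.2.
ΔP = [f·L/D + ΣK]·(ρV²/2) = [0.01864·2.29/0.271 + 17.2]·(1110·5.11²/2) = [0.1575 + 17.2]·1.449e+04 = 2.52e+05 Pa.
ΔP = 2.52e+05 Pa = 252 kPa.

ΔP ≈ 252 kPa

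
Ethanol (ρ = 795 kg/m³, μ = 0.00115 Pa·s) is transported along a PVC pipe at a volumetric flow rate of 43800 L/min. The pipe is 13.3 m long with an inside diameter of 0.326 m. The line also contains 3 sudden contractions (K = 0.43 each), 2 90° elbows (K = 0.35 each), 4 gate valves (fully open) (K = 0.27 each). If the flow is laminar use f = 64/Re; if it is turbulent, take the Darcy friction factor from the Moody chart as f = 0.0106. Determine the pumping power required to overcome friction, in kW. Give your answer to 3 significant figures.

P ≈ 77.7 kW

Q = 43800 L/min = 43800/60000 = 0.73 m³/s.
Cross-sectional area A = πD²/4 = π(0.326)²/4 = 0.08347 m²; mean velocity V = Q/A = 0.73/0.08347 = 8.746 m/s.
Reynolds number Re = ρVD/μ = 795 · 8.746 · 0.326 / 0.00115 = 1.971e+06.
Re > 4000 → turbulent; use the Moody-chart value f = 0.0106.
Total minor-loss coefficient ΣK = 3·0.43 + 2·0.35 + 4·0.27 = 3.07.
ΔP = [f·L/D + ΣK]·(ρV²/2) = [0.0106·13.3/0.326 + 3.07]·(795·8.746²/2) = [0.4325 + 3.07]·3.04e+04 = 1.065e+05 Pa.
Pumping power P = QΔP = 0.73·1.065e+05 = 77740 W = 77.7 kW.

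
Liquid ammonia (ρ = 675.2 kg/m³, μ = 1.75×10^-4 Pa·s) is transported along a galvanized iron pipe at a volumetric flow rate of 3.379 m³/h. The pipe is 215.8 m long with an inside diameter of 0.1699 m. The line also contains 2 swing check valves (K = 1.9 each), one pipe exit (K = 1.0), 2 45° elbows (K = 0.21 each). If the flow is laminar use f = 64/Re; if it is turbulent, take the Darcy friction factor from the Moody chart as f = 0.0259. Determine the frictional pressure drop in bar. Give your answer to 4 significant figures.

Q = 3.379 m³/h = 3.379/3600 = 0.0009386 m³/s.
Cross-sectional area A = πD²/4 = π(0.1699)²/4 = 0.02267 m²; mean velocity V = Q/A = 0.0009386/0.02267 = 0.0414 m/s.
Reynolds number Re = ρVD/μ = 675.2 · 0.0414 · 0.1699 / 0.000175 = 2.714e+04.
Re > 4000 → turbulent; use the Moody-chart value f = 0.0259.
Total minor-loss coefficient ΣK = 2·1.9 + 1·1 + 2·0.21 = 5.22.
ΔP = [f·L/D + ΣK]·(ρV²/2) = [0.0259·215.8/0.1699 + 5.22]·(675.2·0.0414²/2) = [32.9 + 5.22]·0.5787 = 22.06 Pa.
ΔP = 22.06 Pa = 2.206×10^-4 bar.

ΔP ≈ 2.206×10^-4 bar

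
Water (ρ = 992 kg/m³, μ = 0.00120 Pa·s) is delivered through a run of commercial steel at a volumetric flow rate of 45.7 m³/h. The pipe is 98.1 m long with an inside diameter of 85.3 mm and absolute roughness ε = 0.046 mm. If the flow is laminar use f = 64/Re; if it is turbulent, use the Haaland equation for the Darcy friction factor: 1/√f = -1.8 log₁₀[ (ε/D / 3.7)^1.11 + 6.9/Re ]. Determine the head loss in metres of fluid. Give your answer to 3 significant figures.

Q = 45.7 m³/h = 45.7/3600 = 0.01269 m³/s.
Cross-sectional area A = πD²/4 = π(0.0853)²/4 = 0.005715 m²; mean velocity V = Q/A = 0.01269/0.005715 = 2.221 m/s.
Reynolds number Re = ρVD/μ = 992 · 2.221 · 0.0853 / 0.0012 = 1.566e+05.
Re > 4000 → turbulent. Relative roughness ε/D = 4.6e-05/0.0853 = 0.000539. Haaland: 1/√f = -1.8 log₁₀[(0.000539/3.7)^1.11 + 6.9/1.566e+05] = -1.8 log₁₀[5.52e-05 + 4.4e-05] = 7.206, so f = 0.01926.
Darcy-Weisbach: ΔP = f(L/D)(ρV²/2) = 0.01926·(98.1/0.0853)·(992·2.221²/2) = 0.01926·1150·2448 = 5.42e+04 Pa.
Head loss h_f = ΔP/(ρg) = 5.42e+04/(992·9.81) = 5.57 m.

h_f ≈ 5.57 m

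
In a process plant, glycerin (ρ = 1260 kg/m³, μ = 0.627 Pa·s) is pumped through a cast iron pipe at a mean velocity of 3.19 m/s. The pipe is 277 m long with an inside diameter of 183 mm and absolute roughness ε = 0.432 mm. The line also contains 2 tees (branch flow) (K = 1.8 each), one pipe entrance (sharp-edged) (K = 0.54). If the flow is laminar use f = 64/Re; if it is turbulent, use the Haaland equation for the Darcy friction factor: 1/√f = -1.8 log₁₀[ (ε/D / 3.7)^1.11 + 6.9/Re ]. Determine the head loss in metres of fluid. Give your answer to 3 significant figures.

h_f ≈ 45.0 m

Reynolds number Re = ρVD/μ = 1260 · 3.19 · 0.183 / 0.627 = 1173.
Re < 2300 → laminar flow, so f = 64/Re = 64/1173 = 0.05456 (the turbulent correlation is not needed).
Total minor-loss coefficient ΣK = 2·1.8 + 1·0.54 = 4.14.
ΔP = [f·L/D + ΣK]·(ρV²/2) = [0.05456·277/0.183 + 4.14]·(1260·3.19²/2) = [82.58 + 4.14]·6411 = 5.559e+05 Pa.
Head loss h_f = ΔP/(ρg) = 5.559e+05/(1260·9.81) = 45.0 m.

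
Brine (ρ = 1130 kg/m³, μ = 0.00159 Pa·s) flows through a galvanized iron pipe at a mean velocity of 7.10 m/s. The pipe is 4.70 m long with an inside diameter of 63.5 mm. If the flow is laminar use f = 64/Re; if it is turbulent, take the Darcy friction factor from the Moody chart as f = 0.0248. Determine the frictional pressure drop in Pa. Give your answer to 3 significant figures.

Reynolds number Re = ρVD/μ = 1130 · 7.1 · 0.0635 / 0.00159 = 3.204e+05.
Re > 4000 → turbulent; use the Moody-chart value f = 0.0248.
Darcy-Weisbach: ΔP = f(L/D)(ρV²/2) = 0.0248·(4.7/0.0635)·(1130·7.1²/2) = 0.0248·74.02·2.848e+04 = 5.228e+04 Pa.

ΔP ≈ 52300 Pa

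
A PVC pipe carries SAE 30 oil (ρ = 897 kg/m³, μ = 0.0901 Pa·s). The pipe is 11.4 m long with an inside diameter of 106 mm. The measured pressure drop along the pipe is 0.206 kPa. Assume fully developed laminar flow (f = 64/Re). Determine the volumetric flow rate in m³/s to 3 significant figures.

Q ≈ 6.21×10^-4 m³/s

For laminar flow, f = 64/Re with Re = ρVD/μ, so Darcy-Weisbach reduces to ΔP = 32μLV/D². Solving for V: V = ΔP·D²/(32μL) = 206·(0.106)²/(32·0.0901·11.4) = 0.07042 m/s.
Check: Re = ρVD/μ = 897·0.07042·0.106/0.0901 = 74.31 < 2300, so the laminar assumption holds.
Q = V·A = 0.07042·(π/4·0.106²) = 0.0006214 m³/s = 6.21×10^-4 m³/s.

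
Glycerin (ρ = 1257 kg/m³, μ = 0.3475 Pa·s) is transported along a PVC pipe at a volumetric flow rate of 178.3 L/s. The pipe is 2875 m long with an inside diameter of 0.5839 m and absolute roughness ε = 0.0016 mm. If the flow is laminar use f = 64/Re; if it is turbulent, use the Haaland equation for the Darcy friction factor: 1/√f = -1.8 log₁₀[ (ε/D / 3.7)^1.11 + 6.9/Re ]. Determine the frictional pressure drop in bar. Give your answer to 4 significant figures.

ΔP ≈ 0.6244 bar

Q = 178.3 L/s = 178.3/1000 = 0.1783 m³/s.
Cross-sectional area A = πD²/4 = π(0.5839)²/4 = 0.2678 m²; mean velocity V = Q/A = 0.1783/0.2678 = 0.6659 m/s.
Reynolds number Re = ρVD/μ = 1257 · 0.6659 · 0.5839 / 0.347 = 1406.
Re < 2300 → laminar flow, so f = 64/Re = 64/1406 = 0.04551 (the turbulent correlation is not needed).
Darcy-Weisbach: ΔP = f(L/D)(ρV²/2) = 0.04551·(2875/0.5839)·(1257·0.6659²/2) = 0.04551·4924·278.7 = 6.244e+04 Pa.
ΔP = 6.244e+04 Pa = 0.6244 bar.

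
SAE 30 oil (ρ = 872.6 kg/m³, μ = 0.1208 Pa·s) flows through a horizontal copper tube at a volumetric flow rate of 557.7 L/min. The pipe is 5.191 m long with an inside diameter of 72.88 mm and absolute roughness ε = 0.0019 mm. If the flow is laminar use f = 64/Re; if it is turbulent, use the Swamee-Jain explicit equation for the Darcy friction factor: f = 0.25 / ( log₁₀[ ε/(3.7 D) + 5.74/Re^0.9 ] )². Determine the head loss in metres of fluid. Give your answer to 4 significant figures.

h_f ≈ 0.9834 m

Q = 557.7 L/min = 557.7/60000 = 0.009295 m³/s.
Cross-sectional area A = πD²/4 = π(0.07288)²/4 = 0.004172 m²; mean velocity V = Q/A = 0.009295/0.004172 = 2.228 m/s.
Reynolds number Re = ρVD/μ = 872.6 · 2.228 · 0.07288 / 0.121 = 1173.
Re < 2300 → laminar flow, so f = 64/Re = 64/1173 = 0.05456 (the turbulent correlation is not needed).
Darcy-Weisbach: ΔP = f(L/D)(ρV²/2) = 0.05456·(5.191/0.07288)·(872.6·2.228²/2) = 0.05456·71.23·2166 = 8418 Pa.
Head loss h_f = ΔP/(ρg) = 8418/(872.6·9.81) = 0.9834 m.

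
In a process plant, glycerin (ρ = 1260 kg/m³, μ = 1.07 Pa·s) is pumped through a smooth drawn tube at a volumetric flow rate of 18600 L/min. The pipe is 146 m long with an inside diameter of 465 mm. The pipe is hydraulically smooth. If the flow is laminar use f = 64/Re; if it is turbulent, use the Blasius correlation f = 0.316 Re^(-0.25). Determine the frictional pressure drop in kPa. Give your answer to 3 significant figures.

ΔP ≈ 42.2 kPa

Q = 18600 L/min = 18600/60000 = 0.31 m³/s.
Cross-sectional area A = πD²/4 = π(0.465)²/4 = 0.1698 m²; mean velocity V = Q/A = 0.31/0.1698 = 1.825 m/s.
Reynolds number Re = ρVD/μ = 1260 · 1.825 · 0.465 / 1.07 = 999.6.
Re < 2300 → laminar flow, so f = 64/Re = 64/999.6 = 0.06403 (the turbulent correlation is not needed).
Darcy-Weisbach: ΔP = f(L/D)(ρV²/2) = 0.06403·(146/0.465)·(1260·1.825²/2) = 0.06403·314·2099 = 4.22e+04 Pa.
ΔP = 4.22e+04 Pa = 42.2 kPa.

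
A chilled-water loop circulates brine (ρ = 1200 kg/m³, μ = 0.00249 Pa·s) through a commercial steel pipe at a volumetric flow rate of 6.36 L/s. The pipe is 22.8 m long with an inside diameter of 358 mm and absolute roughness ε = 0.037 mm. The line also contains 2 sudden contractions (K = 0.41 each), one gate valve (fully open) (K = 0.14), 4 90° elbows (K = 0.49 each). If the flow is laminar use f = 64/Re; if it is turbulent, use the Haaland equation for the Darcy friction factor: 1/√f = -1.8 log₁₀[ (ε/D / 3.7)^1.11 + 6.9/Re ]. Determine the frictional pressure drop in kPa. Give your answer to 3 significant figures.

ΔP ≈ 0.0116 kPa

Q = 6.36 L/s = 6.36/1000 = 0.00636 m³/s.
Cross-sectional area A = πD²/4 = π(0.358)²/4 = 0.1007 m²; mean velocity V = Q/A = 0.00636/0.1007 = 0.06318 m/s.
Reynolds number Re = ρVD/μ = 1200 · 0.06318 · 0.358 / 0.00249 = 1.09e+04.
Re > 4000 → turbulent. Relative roughness ε/D = 3.7e-05/0.358 = 0.000103. Haaland: 1/√f = -1.8 log₁₀[(0.000103/3.7)^1.11 + 6.9/1.09e+04] = -1.8 log₁₀[8.81e-06 + 0.000633] = 5.747, so f = 0.03028.
Total minor-loss coefficient ΣK = 2·0.41 + 1·0.14 + 4·0.49 = 2.92.
ΔP = [f·L/D + ΣK]·(ρV²/2) = [0.03028·22.8/0.358 + 2.92]·(1200·0.06318²/2) = [1.928 + 2.92]·2.395 = 11.61 Pa.
ΔP = 11.61 Pa = 0.0116 kPa.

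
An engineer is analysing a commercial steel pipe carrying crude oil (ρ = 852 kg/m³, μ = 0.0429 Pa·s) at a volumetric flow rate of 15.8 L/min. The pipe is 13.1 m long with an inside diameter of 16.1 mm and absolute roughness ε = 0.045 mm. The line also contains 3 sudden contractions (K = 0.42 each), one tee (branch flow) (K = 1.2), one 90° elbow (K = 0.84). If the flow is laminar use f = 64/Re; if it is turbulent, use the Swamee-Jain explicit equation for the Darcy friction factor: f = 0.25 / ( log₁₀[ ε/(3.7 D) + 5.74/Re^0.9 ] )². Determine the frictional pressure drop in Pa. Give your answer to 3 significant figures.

Q = 15.8 L/min = 15.8/60000 = 0.0002633 m³/s.
Cross-sectional area A = πD²/4 = π(0.0161)²/4 = 0.0002036 m²; mean velocity V = Q/A = 0.0002633/0.0002036 = 1.293 m/s.
Reynolds number Re = ρVD/μ = 852 · 1.293 · 0.0161 / 0.0429 = 413.6.
Re < 2300 → laminar flow, so f = 64/Re = 64/413.6 = 0.1547 (the turbulent correlation is not needed).
Total minor-loss coefficient ΣK = 3·0.42 + 1·1.2 + 1·0.84 = 3.3.
ΔP = [f·L/D + ΣK]·(ρV²/2) = [0.1547·13.1/0.0161 + 3.3]·(852·1.293²/2) = [125.9 + 3.3]·712.8 = 9.209e+04 Pa.

ΔP ≈ 92100 Pa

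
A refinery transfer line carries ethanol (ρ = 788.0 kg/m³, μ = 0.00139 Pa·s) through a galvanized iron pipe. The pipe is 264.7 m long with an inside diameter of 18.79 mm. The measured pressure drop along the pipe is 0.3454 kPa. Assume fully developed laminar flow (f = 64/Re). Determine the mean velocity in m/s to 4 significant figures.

V ≈ 0.01036 m/s

For laminar flow, f = 64/Re with Re = ρVD/μ, so Darcy-Weisbach reduces to ΔP = 32μLV/D². Solving for V: V = ΔP·D²/(32μL) = 345.4·(0.01879)²/(32·0.00139·264.7) = 0.01036 m/s.
Check: Re = ρVD/μ = 788·0.01036·0.01879/0.00139 = 110.3 < 2300, so the laminar assumption holds.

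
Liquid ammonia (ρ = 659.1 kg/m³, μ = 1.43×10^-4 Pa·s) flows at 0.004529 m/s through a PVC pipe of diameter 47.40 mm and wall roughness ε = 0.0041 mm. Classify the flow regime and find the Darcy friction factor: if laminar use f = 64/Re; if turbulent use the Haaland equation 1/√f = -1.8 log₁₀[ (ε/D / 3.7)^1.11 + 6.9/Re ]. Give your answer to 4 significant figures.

f ≈ 0.06468

Re = ρVD/μ = 659.1·0.004529·0.0474/0.000143 = 989.5.
Re < 2300 → laminar, so f = 64/Re = 0.06468 (roughness is irrelevant in laminar flow).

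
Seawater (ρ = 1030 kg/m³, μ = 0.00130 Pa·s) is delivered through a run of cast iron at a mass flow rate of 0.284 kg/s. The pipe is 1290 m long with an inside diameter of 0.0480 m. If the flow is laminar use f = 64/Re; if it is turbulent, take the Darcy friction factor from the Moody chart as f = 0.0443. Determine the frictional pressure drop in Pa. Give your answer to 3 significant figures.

ΔP ≈ 14200 Pa

A = πD²/4 = π(0.048)²/4 = 0.00181 m²; mean velocity V = ṁ/(ρA) = 0.284/(1030 · 0.00181) = 0.1524 m/s.
Reynolds number Re = ρVD/μ = 1030 · 0.1524 · 0.048 / 0.0013 = 5795.
Re > 4000 → turbulent; use the Moody-chart value f = 0.0443.
Darcy-Weisbach: ΔP = f(L/D)(ρV²/2) = 0.0443·(1290/0.048)·(1030·0.1524²/2) = 0.0443·2.688e+04·11.96 = 1.424e+04 Pa.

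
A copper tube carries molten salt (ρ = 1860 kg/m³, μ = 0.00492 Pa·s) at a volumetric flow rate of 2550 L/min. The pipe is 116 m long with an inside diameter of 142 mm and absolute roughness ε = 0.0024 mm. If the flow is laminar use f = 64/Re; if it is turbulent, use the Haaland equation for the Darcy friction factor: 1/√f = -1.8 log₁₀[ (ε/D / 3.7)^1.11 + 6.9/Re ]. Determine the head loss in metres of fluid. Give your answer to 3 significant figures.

h_f ≈ 4.98 m

Q = 2550 L/min = 2550/60000 = 0.0425 m³/s.
Cross-sectional area A = πD²/4 = π(0.142)²/4 = 0.01584 m²; mean velocity V = Q/A = 0.0425/0.01584 = 2.684 m/s.
Reynolds number Re = ρVD/μ = 1860 · 2.684 · 0.142 / 0.00492 = 1.441e+05.
Re > 4000 → turbulent. Relative roughness ε/D = 2.4e-06/0.142 = 1.69e-05. Haaland: 1/√f = -1.8 log₁₀[(1.69e-05/3.7)^1.11 + 6.9/1.441e+05] = -1.8 log₁₀[1.18e-06 + 4.79e-05] = 7.756, so f = 0.01662.
Darcy-Weisbach: ΔP = f(L/D)(ρV²/2) = 0.01662·(116/0.142)·(1860·2.684²/2) = 0.01662·816.9·6698 = 9.094e+04 Pa.
Head loss h_f = ΔP/(ρg) = 9.094e+04/(1860·9.81) = 4.98 m.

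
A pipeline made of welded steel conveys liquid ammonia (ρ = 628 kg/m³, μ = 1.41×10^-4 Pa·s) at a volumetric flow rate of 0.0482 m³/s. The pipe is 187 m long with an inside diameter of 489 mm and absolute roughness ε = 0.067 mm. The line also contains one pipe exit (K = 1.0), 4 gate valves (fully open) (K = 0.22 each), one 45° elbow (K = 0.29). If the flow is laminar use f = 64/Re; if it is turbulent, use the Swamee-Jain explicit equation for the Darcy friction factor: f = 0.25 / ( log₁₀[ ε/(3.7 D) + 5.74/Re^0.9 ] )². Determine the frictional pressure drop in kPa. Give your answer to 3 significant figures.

ΔP ≈ 0.161 kPa

Cross-sectional area A = πD²/4 = π(0.489)²/4 = 0.1878 m²; mean velocity V = Q/A = 0.0482/0.1878 = 0.2566 m/s.
Reynolds number Re = ρVD/μ = 628 · 0.2566 · 0.489 / 0.000141 = 5.59e+05.
Re > 4000 → turbulent. Relative roughness ε/D = 6.7e-05/0.489 = 0.000137. Swamee-Jain: f = 0.25/(log₁₀[0.000137/3.7 + 5.74/5.59e+05^0.9])² = 0.25/(log₁₀[3.7e-05 + 3.86e-05])² = 0.25/(-4.121)² = 0.01472.
Total minor-loss coefficient ΣK = 1·1 + 4·0.22 + 1·0.29 = 2.17.
ΔP = [f·L/D + ΣK]·(ρV²/2) = [0.01472·187/0.489 + 2.17]·(628·0.2566²/2) = [5.628 + 2.17]·20.68 = 161.3 Pa.
ΔP = 161.3 Pa = 0.161 kPa.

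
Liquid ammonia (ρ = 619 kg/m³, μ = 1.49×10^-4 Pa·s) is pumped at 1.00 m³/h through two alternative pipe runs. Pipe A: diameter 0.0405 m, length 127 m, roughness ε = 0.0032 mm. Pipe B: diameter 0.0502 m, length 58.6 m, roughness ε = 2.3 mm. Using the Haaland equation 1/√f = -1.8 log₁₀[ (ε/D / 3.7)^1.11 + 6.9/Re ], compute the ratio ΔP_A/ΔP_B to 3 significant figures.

Pipe A: V = Q/A = 0.0002778/0.001288 = 0.2156 m/s; Re = 3.628e+04; ε/D = 7.9e-05; Haaland → f = 0.02247; ΔP_A = f(L/D)(ρV²/2) = 1014 Pa.
Pipe B: V = Q/A = 0.0002778/0.001979 = 0.1403 m/s; Re = 2.927e+04; ε/D = 0.0458; Haaland → f = 0.06974; ΔP_B = f(L/D)(ρV²/2) = 496.3 Pa.
ΔP_A/ΔP_B = 1014/496.3 = 2.04.

ΔP_A/ΔP_B ≈ 2.04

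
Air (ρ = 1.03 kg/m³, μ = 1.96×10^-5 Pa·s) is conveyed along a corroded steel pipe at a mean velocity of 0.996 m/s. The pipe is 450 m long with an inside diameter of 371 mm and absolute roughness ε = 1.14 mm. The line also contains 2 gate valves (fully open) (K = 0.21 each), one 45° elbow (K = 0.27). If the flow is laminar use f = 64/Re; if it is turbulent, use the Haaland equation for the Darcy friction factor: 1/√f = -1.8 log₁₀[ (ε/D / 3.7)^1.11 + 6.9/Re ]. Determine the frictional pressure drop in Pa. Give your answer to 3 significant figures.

Reynolds number Re = ρVD/μ = 1.03 · 0.996 · 0.371 / 1.96e-05 = 1.942e+04.
Re > 4000 → turbulent. Relative roughness ε/D = 0.00114/0.371 = 0.00307. Haaland: 1/√f = -1.8 log₁₀[(0.00307/3.7)^1.11 + 6.9/1.942e+04] = -1.8 log₁₀[0.000381 + 0.000355] = 5.64, so f = 0.03144.
Total minor-loss coefficient ΣK = 2·0.21 + 1·0.27 = 0.69.
ΔP = [f·L/D + ΣK]·(ρV²/2) = [0.03144·450/0.371 + 0.69]·(1.03·0.996²/2) = [38.14 + 0.69]·0.5109 = 19.84 Pa.

ΔP ≈ 19.8 Pa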